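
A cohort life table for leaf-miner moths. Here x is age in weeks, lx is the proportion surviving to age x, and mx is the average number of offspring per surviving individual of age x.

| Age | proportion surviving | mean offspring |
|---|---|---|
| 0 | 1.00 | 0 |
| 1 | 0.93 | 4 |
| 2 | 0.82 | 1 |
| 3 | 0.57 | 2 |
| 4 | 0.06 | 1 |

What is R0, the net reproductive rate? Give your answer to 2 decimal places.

5.74

lx·mx by age: 0, 3.72, 0.82, 1.14, 0.06
R0 = Σ lx·mx = 5.74 → 5.74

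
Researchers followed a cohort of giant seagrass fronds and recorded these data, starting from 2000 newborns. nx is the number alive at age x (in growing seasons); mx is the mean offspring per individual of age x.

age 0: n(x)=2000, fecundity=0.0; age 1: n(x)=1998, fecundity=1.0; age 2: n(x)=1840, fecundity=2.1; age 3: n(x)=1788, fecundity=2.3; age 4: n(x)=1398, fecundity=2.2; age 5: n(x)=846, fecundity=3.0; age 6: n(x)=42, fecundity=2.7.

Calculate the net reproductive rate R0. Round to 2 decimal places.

7.85

lx = nx/n0 = nx/2000: 1, 0.999, 0.92, 0.894, 0.699, 0.423, 0.021
lx·mx by age: 0, 0.999, 1.932, 2.0562, 1.5378, 1.269, 0.0567
R0 = Σ lx·mx = 7.8507 → 7.85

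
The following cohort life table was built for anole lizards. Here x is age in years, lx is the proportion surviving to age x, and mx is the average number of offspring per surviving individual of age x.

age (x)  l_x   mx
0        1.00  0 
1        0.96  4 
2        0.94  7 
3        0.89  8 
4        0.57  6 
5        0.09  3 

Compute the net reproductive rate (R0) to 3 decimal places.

21.230

lx·mx by age: 0, 3.84, 6.58, 7.12, 3.42, 0.27
R0 = Σ lx·mx = 21.23 → 21.230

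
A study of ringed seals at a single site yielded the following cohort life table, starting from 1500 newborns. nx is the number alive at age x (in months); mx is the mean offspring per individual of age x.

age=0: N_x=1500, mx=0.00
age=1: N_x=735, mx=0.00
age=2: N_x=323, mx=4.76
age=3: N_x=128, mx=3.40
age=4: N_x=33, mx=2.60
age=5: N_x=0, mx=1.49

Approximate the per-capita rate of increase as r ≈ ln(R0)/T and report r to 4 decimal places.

0.1379

lx = nx/n0 = nx/1500: 1, 0.49, 0.21533…, 0.08533…, 0.022, 0
R0 = Σ lx·mx = 0 + 0 + 1.02499… + 0.29013… + 0.0572 + 0 = 1.37232…
Σ x·lx·mx = 3.149173…; T = 3.149173…/1.37232… = 2.29478…
r ≈ ln(R0)/T = ln(1.37232…)/2.29478… = 0.137923… → 0.1379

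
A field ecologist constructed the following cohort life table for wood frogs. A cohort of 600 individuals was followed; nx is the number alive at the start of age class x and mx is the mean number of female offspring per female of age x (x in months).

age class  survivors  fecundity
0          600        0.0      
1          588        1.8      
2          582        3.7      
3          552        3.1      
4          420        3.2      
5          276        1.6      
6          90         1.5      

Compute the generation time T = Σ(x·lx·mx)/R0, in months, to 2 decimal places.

lx = nx/n0 = nx/600: 1, 0.98, 0.97, 0.92, 0.7, 0.46, 0.15
lx·mx: 0, 1.764, 3.589, 2.852, 2.24, 0.736, 0.225 → R0 = 11.406
x·lx·mx: 0, 1.764, 7.178, 8.556, 8.96, 3.68, 1.35 → Σ = 31.488
T = 31.488 / 11.406 = 2.760652… → 2.76

2.76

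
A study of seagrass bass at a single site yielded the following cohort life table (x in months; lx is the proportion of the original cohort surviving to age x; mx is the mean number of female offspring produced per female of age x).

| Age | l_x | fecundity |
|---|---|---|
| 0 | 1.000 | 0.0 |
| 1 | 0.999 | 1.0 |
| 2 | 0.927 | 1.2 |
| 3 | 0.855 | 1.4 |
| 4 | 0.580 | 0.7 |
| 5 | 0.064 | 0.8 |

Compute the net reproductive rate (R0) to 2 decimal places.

3.77

lx·mx by age: 0, 0.999, 1.1124, 1.197, 0.406, 0.0512
R0 = Σ lx·mx = 3.7656 → 3.77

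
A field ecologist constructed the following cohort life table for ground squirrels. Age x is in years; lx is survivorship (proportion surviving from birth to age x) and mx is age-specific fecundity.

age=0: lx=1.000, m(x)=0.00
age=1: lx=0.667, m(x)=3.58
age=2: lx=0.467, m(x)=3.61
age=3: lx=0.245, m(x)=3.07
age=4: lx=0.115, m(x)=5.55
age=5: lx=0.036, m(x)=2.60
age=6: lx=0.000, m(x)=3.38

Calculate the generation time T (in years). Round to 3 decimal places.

lx·mx: 0, 2.38786, 1.68587, 0.75215, 0.63825, 0.0936, 0 → R0 = 5.55773
x·lx·mx: 0, 2.38786, 3.37174, 2.25645, 2.553, 0.468, 0 → Σ = 11.03705
T = 11.03705 / 5.55773 = 1.985892… → 1.986

1.986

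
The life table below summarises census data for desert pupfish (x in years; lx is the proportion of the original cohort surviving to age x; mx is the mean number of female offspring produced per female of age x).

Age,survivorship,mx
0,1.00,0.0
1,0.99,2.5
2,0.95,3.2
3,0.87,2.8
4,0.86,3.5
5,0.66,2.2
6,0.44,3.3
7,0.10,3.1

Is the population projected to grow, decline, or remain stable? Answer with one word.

growing

R0 = Σ lx·mx = 0 + 2.475 + 3.04 + 2.436 + 3.01 + 1.452 + 1.452 + 0.31 = 14.175
R0 > 1, so the population is growing.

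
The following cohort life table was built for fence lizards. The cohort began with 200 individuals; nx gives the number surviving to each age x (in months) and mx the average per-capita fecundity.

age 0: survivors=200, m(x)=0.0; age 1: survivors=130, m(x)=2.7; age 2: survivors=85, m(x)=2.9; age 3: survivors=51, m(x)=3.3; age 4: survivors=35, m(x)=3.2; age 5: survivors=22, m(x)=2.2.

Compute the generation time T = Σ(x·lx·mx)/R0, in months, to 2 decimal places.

lx = nx/n0 = nx/200: 1, 0.65, 0.425, 0.255, 0.175, 0.11
lx·mx: 0, 1.755, 1.2325, 0.8415, 0.56, 0.242 → R0 = 4.631
x·lx·mx: 0, 1.755, 2.465, 2.5245, 2.24, 1.21 → Σ = 10.1945
T = 10.1945 / 4.631 = 2.20136… → 2.20

2.20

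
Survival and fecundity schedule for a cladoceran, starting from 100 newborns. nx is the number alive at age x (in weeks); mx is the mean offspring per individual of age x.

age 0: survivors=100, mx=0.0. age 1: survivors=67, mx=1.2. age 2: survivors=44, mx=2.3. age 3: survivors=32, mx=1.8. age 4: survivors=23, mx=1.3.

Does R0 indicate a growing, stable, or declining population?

lx = nx/n0 = nx/100: 1, 0.67, 0.44, 0.32, 0.23
R0 = Σ lx·mx = 0 + 0.804 + 1.012 + 0.576 + 0.299 = 2.691
R0 > 1, so the population is growing.

growing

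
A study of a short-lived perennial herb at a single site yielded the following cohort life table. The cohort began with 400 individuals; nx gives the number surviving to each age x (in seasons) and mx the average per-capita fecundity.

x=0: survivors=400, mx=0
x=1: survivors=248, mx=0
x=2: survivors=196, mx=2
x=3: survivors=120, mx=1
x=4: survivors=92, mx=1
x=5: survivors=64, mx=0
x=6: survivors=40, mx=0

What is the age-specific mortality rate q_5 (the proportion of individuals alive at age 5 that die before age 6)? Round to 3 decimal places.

lx = nx/n0 = nx/400: 1, 0.62, 0.49, 0.3, 0.23, 0.16, 0.1
q_5 = (l_5 − l_6) / l_5 = (0.16 − 0.1) / 0.16
     = 0.06 / 0.16 = 0.375 → 0.375

0.375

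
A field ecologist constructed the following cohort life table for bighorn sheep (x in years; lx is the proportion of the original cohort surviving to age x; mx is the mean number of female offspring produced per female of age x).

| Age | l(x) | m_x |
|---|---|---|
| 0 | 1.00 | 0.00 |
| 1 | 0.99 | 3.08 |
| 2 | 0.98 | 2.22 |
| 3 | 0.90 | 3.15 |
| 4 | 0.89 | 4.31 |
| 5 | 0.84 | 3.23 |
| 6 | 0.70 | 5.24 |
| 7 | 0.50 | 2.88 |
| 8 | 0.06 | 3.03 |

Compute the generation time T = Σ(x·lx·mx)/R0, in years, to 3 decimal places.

3.938

lx·mx: 0, 3.0492, 2.1756, 2.835, 3.8359, 2.7132, 3.668, 1.44, 0.1818 → R0 = 19.8987
x·lx·mx: 0, 3.0492, 4.3512, 8.505, 15.3436, 13.566, 22.008, 10.08, 1.4544 → Σ = 78.3574
T = 78.3574 / 19.8987 = 3.937815… → 3.938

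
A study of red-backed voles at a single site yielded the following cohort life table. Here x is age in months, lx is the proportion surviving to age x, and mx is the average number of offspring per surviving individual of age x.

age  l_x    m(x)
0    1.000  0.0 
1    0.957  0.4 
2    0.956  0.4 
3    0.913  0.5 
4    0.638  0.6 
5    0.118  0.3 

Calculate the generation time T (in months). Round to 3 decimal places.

lx·mx: 0, 0.3828, 0.3824, 0.4565, 0.3828, 0.0354 → R0 = 1.6399
x·lx·mx: 0, 0.3828, 0.7648, 1.3695, 1.5312, 0.177 → Σ = 4.2253
T = 4.2253 / 1.6399 = 2.57656… → 2.577

2.577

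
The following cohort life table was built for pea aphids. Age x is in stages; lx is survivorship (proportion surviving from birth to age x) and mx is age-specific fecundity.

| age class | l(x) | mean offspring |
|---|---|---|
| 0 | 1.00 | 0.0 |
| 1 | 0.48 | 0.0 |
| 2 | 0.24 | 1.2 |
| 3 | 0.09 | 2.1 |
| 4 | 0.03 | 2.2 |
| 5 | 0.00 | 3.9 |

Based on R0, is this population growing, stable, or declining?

declining

R0 = Σ lx·mx = 0 + 0 + 0.288 + 0.189 + 0.066 + 0 = 0.543
R0 < 1, so the population is declining.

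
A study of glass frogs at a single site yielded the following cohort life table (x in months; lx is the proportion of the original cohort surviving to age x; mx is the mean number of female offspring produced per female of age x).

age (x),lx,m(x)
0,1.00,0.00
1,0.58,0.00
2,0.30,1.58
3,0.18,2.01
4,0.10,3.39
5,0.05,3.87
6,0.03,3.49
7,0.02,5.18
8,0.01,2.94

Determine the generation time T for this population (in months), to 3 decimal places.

lx·mx: 0, 0, 0.474, 0.3618, 0.339, 0.1935, 0.1047, 0.1036, 0.0294 → R0 = 1.606
x·lx·mx: 0, 0, 0.948, 1.0854, 1.356, 0.9675, 0.6282, 0.7252, 0.2352 → Σ = 5.9455
T = 5.9455 / 1.606 = 3.702055… → 3.702

3.702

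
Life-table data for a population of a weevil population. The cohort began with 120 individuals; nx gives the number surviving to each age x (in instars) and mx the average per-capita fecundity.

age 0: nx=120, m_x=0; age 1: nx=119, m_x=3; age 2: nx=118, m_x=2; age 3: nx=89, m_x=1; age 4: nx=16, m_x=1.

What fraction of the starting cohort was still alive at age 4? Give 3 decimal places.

0.133

l_4 = n_4/n_0 = 16/120 = 0.133333… → 0.133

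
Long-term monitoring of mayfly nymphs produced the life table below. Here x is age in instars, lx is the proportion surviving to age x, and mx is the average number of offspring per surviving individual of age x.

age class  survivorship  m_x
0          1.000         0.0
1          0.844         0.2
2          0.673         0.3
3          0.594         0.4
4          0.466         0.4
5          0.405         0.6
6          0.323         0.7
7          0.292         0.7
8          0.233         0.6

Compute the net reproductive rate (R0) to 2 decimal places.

1.61

lx·mx by age: 0, 0.1688, 0.2019, 0.2376, 0.1864, 0.243, 0.2261, 0.2044, 0.1398
R0 = Σ lx·mx = 1.608 → 1.61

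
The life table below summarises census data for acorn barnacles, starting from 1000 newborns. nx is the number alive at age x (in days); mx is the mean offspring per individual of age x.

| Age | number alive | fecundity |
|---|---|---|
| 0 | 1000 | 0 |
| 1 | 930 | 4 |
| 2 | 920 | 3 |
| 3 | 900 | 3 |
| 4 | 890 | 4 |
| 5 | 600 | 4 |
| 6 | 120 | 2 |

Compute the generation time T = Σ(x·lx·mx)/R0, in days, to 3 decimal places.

2.927

lx = nx/n0 = nx/1000: 1, 0.93, 0.92, 0.9, 0.89, 0.6, 0.12
lx·mx: 0, 3.72, 2.76, 2.7, 3.56, 2.4, 0.24 → R0 = 15.38
x·lx·mx: 0, 3.72, 5.52, 8.1, 14.24, 12, 1.44 → Σ = 45.02
T = 45.02 / 15.38 = 2.927178… → 2.927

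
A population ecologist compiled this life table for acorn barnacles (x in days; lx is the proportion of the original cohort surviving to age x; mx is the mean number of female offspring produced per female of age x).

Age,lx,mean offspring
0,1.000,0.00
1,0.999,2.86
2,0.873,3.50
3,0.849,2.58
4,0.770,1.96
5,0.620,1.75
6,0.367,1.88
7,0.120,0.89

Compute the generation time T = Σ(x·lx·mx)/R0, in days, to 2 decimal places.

2.77

lx·mx: 0, 2.85714, 3.0555, 2.19042, 1.5092, 1.085, 0.68996, 0.1068 → R0 = 11.49402
x·lx·mx: 0, 2.85714, 6.111, 6.57126, 6.0368, 5.425, 4.13976, 0.7476 → Σ = 31.88856
T = 31.88856 / 11.49402 = 2.774361… → 2.77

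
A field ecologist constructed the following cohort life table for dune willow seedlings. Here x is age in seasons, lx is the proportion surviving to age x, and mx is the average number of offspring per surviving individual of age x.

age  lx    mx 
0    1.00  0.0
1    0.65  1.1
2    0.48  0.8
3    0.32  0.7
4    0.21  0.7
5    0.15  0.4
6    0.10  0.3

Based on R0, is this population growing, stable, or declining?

growing

R0 = Σ lx·mx = 0 + 0.715 + 0.384 + 0.224 + 0.147 + 0.06 + 0.03 = 1.56
R0 > 1, so the population is growing.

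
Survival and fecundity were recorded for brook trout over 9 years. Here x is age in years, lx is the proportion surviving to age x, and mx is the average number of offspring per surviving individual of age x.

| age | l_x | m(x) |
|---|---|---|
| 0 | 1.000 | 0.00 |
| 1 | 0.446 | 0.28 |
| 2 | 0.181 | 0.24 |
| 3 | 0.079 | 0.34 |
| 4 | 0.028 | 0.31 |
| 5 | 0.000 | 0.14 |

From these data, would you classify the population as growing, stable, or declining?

R0 = Σ lx·mx = 0 + 0.12488 + 0.04344 + 0.02686 + 0.00868 + 0 = 0.20386
R0 < 1, so the population is declining.

declining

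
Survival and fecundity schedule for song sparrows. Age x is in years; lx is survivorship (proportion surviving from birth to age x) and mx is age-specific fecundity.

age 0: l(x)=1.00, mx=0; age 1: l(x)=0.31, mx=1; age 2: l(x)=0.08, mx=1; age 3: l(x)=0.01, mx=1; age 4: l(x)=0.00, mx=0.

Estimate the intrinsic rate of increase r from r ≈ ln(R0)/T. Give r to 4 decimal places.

-0.7330

R0 = Σ lx·mx = 0 + 0.31 + 0.08 + 0.01 + 0 = 0.4
Σ x·lx·mx = 0.5; T = 0.5/0.4 = 1.25
r ≈ ln(R0)/T = ln(0.4)/1.25 = -0.733033… → -0.7330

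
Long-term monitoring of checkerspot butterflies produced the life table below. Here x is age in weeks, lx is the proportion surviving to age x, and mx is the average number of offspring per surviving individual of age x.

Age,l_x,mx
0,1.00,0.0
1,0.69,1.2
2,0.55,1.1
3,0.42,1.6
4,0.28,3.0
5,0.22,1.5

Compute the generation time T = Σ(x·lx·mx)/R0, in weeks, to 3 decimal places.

2.768

lx·mx: 0, 0.828, 0.605, 0.672, 0.84, 0.33 → R0 = 3.275
x·lx·mx: 0, 0.828, 1.21, 2.016, 3.36, 1.65 → Σ = 9.064
T = 9.064 / 3.275 = 2.767634… → 2.768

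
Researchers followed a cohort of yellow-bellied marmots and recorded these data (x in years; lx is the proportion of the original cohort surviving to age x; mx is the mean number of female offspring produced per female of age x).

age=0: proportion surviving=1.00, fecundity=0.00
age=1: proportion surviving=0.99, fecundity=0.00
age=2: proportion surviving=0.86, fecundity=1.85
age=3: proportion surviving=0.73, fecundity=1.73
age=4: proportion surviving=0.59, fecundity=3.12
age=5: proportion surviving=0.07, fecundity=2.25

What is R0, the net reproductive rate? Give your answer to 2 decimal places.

lx·mx by age: 0, 0, 1.591, 1.2629, 1.8408, 0.1575
R0 = Σ lx·mx = 4.8522 → 4.85

4.85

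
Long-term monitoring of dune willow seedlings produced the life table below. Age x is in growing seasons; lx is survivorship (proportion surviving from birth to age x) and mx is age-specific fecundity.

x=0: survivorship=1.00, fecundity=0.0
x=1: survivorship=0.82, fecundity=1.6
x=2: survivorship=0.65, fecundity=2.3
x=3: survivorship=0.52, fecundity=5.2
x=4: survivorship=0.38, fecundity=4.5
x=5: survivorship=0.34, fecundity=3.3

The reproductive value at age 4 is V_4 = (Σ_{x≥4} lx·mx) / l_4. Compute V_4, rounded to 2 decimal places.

7.45

lx·mx for x ≥ 4: 1.71, 1.122 → sum = 2.832
V_4 = 2.832 / l_4 = 2.832 / 0.38 = 7.452632… → 7.45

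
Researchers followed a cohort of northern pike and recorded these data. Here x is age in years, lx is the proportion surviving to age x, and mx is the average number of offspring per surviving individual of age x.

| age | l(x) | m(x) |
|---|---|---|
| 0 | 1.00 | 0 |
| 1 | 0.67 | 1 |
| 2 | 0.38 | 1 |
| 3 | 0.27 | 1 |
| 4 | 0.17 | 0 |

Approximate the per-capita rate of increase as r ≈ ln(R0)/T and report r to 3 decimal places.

R0 = Σ lx·mx = 0 + 0.67 + 0.38 + 0.27 + 0 = 1.32
Σ x·lx·mx = 2.24; T = 2.24/1.32 = 1.69697…
r ≈ ln(R0)/T = ln(1.32)/1.69697… = 0.1636… → 0.164

0.164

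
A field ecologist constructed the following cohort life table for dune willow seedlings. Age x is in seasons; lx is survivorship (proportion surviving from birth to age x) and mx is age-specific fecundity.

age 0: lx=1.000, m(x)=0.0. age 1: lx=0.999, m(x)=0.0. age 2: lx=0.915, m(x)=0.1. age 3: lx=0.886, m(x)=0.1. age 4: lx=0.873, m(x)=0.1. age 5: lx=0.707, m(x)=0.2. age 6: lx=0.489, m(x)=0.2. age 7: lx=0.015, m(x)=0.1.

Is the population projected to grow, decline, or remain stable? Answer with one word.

declining

R0 = Σ lx·mx = 0 + 0 + 0.0915 + 0.0886 + 0.0873 + 0.1414 + 0.0978 + 0.0015 = 0.5081
R0 < 1, so the population is declining.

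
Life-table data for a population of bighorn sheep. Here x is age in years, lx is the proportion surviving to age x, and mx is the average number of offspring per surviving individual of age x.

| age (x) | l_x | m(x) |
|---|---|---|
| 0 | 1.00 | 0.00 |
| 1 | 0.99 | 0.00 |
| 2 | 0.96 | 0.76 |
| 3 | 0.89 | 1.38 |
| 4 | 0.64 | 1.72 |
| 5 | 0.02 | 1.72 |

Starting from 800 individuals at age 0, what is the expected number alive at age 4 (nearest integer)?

Expected survivors = N0 · l_4 = 800 × 0.64 = 512 → 512

512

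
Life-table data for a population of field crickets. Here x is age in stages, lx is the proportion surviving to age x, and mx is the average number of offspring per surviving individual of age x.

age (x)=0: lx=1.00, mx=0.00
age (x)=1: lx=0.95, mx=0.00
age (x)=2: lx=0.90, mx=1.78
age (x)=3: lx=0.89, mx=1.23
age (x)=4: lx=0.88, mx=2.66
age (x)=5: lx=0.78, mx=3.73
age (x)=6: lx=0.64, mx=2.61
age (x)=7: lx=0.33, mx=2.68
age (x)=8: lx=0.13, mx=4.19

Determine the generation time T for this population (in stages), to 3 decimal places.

lx·mx: 0, 0, 1.602, 1.0947, 2.3408, 2.9094, 1.6704, 0.8844, 0.5447 → R0 = 11.0464
x·lx·mx: 0, 0, 3.204, 3.2841, 9.3632, 14.547, 10.0224, 6.1908, 4.3576 → Σ = 50.9691
T = 50.9691 / 11.0464 = 4.614091… → 4.614

4.614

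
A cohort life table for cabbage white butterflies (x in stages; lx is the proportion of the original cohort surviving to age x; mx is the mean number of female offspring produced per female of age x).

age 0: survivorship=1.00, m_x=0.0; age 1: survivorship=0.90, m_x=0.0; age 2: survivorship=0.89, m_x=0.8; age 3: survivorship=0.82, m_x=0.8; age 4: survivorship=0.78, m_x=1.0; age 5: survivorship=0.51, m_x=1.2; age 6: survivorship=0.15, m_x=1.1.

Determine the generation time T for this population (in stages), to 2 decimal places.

3.61

lx·mx: 0, 0, 0.712, 0.656, 0.78, 0.612, 0.165 → R0 = 2.925
x·lx·mx: 0, 0, 1.424, 1.968, 3.12, 3.06, 0.99 → Σ = 10.562
T = 10.562 / 2.925 = 3.61094… → 3.61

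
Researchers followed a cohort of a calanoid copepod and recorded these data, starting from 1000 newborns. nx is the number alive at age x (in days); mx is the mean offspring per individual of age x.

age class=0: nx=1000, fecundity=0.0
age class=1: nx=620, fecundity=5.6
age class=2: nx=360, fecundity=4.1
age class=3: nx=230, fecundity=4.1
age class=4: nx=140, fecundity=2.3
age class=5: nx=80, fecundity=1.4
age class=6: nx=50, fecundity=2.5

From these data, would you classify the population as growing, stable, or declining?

lx = nx/n0 = nx/1000: 1, 0.62, 0.36, 0.23, 0.14, 0.08, 0.05
R0 = Σ lx·mx = 0 + 3.472 + 1.476 + 0.943 + 0.322 + 0.112 + 0.125 = 6.45
R0 > 1, so the population is growing.

growing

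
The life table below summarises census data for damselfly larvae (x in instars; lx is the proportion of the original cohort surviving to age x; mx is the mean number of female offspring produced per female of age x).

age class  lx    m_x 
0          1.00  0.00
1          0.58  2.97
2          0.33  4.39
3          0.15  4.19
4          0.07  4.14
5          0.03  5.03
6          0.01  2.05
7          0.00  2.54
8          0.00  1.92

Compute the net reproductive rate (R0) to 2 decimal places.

lx·mx by age: 0, 1.7226, 1.4487, 0.6285, 0.2898, 0.1509, 0.0205, 0, 0
R0 = Σ lx·mx = 4.261 → 4.26

4.26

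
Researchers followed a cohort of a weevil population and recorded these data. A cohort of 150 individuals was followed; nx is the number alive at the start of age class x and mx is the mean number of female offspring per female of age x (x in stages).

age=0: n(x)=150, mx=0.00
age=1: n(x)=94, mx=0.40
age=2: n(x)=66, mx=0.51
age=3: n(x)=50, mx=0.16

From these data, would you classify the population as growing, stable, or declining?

lx = nx/n0 = nx/150: 1, 0.62667…, 0.44, 0.33333…
R0 = Σ lx·mx = 0 + 0.250667… + 0.2244 + 0.053333… = 0.5284…
R0 < 1, so the population is declining.

declining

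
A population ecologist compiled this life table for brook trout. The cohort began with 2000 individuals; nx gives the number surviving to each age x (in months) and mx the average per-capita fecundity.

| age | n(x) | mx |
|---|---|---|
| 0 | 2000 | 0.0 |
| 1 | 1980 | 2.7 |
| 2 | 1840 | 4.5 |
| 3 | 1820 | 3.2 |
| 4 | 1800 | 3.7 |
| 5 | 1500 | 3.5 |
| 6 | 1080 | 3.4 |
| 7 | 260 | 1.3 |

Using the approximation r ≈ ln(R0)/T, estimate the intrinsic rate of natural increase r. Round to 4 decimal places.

lx = nx/n0 = nx/2000: 1, 0.99, 0.92, 0.91, 0.9, 0.75, 0.54, 0.13
R0 = Σ lx·mx = 0 + 2.673 + 4.14 + 2.912 + 3.33 + 2.625 + 1.836 + 0.169 = 17.685
Σ x·lx·mx = 58.333; T = 58.333/17.685 = 3.29845…
r ≈ ln(R0)/T = ln(17.685)/3.29845… = 0.870931… → 0.8709

0.8709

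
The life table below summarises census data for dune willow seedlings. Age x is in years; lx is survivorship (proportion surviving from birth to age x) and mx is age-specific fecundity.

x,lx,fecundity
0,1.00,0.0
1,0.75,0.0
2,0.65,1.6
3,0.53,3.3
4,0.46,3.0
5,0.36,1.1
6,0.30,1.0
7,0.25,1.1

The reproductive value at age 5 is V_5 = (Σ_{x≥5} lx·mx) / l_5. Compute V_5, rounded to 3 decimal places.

2.697

lx·mx for x ≥ 5: 0.396, 0.3, 0.275 → sum = 0.971
V_5 = 0.971 / l_5 = 0.971 / 0.36 = 2.697222… → 2.697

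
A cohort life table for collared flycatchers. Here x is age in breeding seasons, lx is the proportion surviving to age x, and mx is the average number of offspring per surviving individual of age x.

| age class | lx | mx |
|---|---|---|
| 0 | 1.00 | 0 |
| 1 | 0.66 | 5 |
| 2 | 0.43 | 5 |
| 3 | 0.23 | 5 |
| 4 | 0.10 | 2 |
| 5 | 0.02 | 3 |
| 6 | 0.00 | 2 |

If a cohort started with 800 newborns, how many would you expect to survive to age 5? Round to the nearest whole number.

Expected survivors = N0 · l_5 = 800 × 0.02 = 16 → 16

16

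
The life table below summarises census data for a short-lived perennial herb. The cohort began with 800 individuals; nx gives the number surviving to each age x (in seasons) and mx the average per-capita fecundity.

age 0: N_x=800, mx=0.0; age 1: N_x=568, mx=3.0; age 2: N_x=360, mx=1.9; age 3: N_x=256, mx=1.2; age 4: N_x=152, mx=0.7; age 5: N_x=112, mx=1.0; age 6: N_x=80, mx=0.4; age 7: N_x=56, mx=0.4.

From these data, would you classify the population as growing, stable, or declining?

lx = nx/n0 = nx/800: 1, 0.71, 0.45, 0.32, 0.19, 0.14, 0.1, 0.07
R0 = Σ lx·mx = 0 + 2.13 + 0.855 + 0.384 + 0.133 + 0.14 + 0.04 + 0.028 = 3.71
R0 > 1, so the population is growing.

growing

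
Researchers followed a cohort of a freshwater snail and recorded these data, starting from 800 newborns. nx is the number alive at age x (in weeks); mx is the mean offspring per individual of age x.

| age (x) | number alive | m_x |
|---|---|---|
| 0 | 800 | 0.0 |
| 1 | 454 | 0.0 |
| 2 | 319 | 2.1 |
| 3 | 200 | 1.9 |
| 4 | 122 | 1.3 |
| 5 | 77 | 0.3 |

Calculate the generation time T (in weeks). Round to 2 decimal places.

2.62

lx = nx/n0 = nx/800: 1, 0.5675, 0.39875, 0.25, 0.1525, 0.09625
lx·mx: 0, 0, 0.837375, 0.475, 0.19825, 0.028875 → R0 = 1.5395
x·lx·mx: 0, 0, 1.67475, 1.425, 0.793, 0.144375 → Σ = 4.037125
T = 4.037125 / 1.5395 = 2.622361… → 2.62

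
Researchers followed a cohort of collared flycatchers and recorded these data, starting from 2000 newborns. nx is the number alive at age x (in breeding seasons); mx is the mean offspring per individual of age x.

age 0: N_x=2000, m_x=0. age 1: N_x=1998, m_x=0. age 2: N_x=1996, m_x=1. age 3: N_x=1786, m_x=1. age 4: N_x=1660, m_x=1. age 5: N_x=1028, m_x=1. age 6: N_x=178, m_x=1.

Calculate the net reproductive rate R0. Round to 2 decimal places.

3.32

lx = nx/n0 = nx/2000: 1, 0.999, 0.998, 0.893, 0.83, 0.514, 0.089
lx·mx by age: 0, 0, 0.998, 0.893, 0.83, 0.514, 0.089
R0 = Σ lx·mx = 3.324 → 3.32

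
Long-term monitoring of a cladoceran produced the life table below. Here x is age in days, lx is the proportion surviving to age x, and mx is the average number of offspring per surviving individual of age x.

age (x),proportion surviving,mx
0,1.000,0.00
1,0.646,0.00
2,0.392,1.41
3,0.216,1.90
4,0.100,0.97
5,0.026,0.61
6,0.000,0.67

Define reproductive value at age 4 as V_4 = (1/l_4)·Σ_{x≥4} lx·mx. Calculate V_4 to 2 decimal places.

1.13

lx·mx for x ≥ 4: 0.097, 0.01586, 0 → sum = 0.11286
V_4 = 0.11286 / l_4 = 0.11286 / 0.1 = 1.1286 → 1.13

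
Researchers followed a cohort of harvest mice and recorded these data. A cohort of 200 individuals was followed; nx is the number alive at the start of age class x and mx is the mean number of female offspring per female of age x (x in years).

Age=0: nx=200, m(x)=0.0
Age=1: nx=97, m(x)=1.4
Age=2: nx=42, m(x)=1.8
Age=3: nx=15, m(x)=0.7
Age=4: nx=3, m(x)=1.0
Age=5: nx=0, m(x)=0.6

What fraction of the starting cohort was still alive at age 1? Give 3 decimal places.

l_1 = n_1/n_0 = 97/200 = 0.485 → 0.485

0.485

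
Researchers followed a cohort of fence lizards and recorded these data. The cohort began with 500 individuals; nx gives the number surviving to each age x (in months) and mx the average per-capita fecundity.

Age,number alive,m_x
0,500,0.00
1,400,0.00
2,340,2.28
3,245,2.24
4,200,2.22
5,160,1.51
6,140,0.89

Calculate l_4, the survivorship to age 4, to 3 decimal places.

l_4 = n_4/n_0 = 200/500 = 0.4 → 0.400

0.400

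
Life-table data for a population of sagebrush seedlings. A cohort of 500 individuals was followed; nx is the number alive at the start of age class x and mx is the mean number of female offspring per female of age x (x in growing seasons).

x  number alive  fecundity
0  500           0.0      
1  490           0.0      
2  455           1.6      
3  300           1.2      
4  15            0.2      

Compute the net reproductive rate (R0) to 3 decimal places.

2.182

lx = nx/n0 = nx/500: 1, 0.98, 0.91, 0.6, 0.03
lx·mx by age: 0, 0, 1.456, 0.72, 0.006
R0 = Σ lx·mx = 2.182 → 2.182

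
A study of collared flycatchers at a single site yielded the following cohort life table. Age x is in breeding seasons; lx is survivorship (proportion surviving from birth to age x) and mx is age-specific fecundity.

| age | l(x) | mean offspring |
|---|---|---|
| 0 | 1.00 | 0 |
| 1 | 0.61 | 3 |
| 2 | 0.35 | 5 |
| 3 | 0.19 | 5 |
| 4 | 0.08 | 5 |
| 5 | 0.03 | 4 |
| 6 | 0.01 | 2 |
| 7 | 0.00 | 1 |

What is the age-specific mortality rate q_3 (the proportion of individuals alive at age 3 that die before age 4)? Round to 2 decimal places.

q_3 = (l_3 − l_4) / l_3 = (0.19 − 0.08) / 0.19
     = 0.11 / 0.19 = 0.578947… → 0.58

0.58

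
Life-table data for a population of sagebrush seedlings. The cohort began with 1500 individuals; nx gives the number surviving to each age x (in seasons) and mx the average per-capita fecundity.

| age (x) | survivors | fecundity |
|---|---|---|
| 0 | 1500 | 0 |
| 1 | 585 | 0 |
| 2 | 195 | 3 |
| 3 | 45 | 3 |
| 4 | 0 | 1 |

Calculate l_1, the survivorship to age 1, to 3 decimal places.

0.390

l_1 = n_1/n_0 = 585/1500 = 0.39 → 0.390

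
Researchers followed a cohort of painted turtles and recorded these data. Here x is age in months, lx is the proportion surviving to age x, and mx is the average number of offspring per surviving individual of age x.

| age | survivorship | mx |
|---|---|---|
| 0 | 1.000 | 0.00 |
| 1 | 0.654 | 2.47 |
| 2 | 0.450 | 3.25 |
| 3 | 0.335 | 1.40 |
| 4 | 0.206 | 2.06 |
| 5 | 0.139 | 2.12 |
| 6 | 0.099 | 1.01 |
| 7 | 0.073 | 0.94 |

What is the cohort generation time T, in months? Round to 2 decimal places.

2.30

lx·mx: 0, 1.61538, 1.4625, 0.469, 0.42436, 0.29468, 0.09999, 0.06862 → R0 = 4.43453
x·lx·mx: 0, 1.61538, 2.925, 1.407, 1.69744, 1.4734, 0.59994, 0.48034 → Σ = 10.1985
T = 10.1985 / 4.43453 = 2.299793… → 2.30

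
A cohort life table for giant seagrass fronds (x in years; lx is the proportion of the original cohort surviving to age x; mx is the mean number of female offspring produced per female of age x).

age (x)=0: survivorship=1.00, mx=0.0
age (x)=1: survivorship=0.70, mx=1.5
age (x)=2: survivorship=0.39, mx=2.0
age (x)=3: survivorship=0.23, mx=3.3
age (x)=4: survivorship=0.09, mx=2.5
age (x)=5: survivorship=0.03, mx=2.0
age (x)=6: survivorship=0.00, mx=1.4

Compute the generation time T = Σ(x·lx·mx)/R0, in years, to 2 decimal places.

lx·mx: 0, 1.05, 0.78, 0.759, 0.225, 0.06, 0 → R0 = 2.874
x·lx·mx: 0, 1.05, 1.56, 2.277, 0.9, 0.3, 0 → Σ = 6.087
T = 6.087 / 2.874 = 2.117954… → 2.12

2.12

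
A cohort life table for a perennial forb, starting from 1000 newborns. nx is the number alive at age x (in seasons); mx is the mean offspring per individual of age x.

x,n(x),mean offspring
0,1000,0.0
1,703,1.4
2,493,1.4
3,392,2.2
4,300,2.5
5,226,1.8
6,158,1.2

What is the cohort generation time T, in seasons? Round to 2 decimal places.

lx = nx/n0 = nx/1000: 1, 0.703, 0.493, 0.392, 0.3, 0.226, 0.158
lx·mx: 0, 0.9842, 0.6902, 0.8624, 0.75, 0.4068, 0.1896 → R0 = 3.8832
x·lx·mx: 0, 0.9842, 1.3804, 2.5872, 3, 2.034, 1.1376 → Σ = 11.1234
T = 11.1234 / 3.8832 = 2.864493… → 2.86

2.86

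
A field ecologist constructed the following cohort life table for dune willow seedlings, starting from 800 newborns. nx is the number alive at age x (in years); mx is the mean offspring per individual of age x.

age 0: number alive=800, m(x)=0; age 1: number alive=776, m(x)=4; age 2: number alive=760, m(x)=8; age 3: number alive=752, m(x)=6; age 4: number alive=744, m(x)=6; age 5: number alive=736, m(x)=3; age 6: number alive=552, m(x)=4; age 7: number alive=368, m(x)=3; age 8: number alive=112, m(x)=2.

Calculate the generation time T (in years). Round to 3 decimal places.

3.366

lx = nx/n0 = nx/800: 1, 0.97, 0.95, 0.94, 0.93, 0.92, 0.69, 0.46, 0.14
lx·mx: 0, 3.88, 7.6, 5.64, 5.58, 2.76, 2.76, 1.38, 0.28 → R0 = 29.88
x·lx·mx: 0, 3.88, 15.2, 16.92, 22.32, 13.8, 16.56, 9.66, 2.24 → Σ = 100.58
T = 100.58 / 29.88 = 3.366131… → 3.366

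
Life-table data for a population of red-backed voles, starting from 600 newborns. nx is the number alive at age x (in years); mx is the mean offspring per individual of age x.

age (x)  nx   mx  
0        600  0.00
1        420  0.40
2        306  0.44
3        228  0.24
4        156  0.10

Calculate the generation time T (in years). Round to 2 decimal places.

1.78

lx = nx/n0 = nx/600: 1, 0.7, 0.51, 0.38, 0.26
lx·mx: 0, 0.28, 0.2244, 0.0912, 0.026 → R0 = 0.6216
x·lx·mx: 0, 0.28, 0.4488, 0.2736, 0.104 → Σ = 1.1064
T = 1.1064 / 0.6216 = 1.779923… → 1.78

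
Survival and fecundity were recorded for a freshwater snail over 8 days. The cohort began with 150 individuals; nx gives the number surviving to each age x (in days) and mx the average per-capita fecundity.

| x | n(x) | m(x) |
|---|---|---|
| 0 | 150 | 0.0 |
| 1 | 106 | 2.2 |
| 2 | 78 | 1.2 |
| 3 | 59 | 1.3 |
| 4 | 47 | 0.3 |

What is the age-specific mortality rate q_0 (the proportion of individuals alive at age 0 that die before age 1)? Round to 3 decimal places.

lx = nx/n0 = nx/150: 1, 0.70667…, 0.52, 0.39333…, 0.31333…
q_0 = (l_0 − l_1) / l_0 = (1 − 0.706667…) / 1
     = 0.293333… / 1 = 0.293333… → 0.293

0.293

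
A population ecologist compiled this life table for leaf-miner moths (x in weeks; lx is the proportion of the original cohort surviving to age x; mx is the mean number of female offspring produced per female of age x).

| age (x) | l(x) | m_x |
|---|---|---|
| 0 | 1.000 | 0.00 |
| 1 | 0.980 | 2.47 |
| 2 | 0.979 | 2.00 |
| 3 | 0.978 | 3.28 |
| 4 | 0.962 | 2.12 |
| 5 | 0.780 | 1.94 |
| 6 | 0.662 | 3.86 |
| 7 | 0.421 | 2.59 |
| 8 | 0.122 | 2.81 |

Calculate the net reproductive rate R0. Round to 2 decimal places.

lx·mx by age: 0, 2.4206, 1.958, 3.20784, 2.03944, 1.5132, 2.55532, 1.09039, 0.34282
R0 = Σ lx·mx = 15.12761 → 15.13

15.13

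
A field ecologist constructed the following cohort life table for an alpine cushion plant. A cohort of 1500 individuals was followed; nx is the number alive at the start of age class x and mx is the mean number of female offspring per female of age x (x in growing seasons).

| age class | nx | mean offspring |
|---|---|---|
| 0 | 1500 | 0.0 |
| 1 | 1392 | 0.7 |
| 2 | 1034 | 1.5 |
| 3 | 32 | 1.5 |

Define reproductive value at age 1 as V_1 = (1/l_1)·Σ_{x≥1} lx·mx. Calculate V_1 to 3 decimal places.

lx = nx/n0 = nx/1500: 1, 0.928, 0.68933…, 0.02133…
lx·mx for x ≥ 1: 0.6496, 1.034…, 0.032… → sum = 1.7156…
V_1 = 1.7156… / l_1 = 1.7156… / 0.928 = 1.848707… → 1.849

1.849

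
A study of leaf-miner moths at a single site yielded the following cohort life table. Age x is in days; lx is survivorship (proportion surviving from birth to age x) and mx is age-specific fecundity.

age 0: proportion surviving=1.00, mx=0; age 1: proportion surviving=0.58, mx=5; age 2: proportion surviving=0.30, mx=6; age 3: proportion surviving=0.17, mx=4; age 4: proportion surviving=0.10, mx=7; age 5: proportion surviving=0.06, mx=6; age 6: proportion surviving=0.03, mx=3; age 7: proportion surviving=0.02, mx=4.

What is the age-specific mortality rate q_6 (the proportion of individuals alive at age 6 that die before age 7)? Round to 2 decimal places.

q_6 = (l_6 − l_7) / l_6 = (0.03 − 0.02) / 0.03
     = 0.01 / 0.03 = 0.333333… → 0.33

0.33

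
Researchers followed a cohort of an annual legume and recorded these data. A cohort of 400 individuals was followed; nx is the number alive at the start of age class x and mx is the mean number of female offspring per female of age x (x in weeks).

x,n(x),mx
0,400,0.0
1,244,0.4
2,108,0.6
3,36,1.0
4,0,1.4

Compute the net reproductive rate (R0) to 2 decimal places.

0.50

lx = nx/n0 = nx/400: 1, 0.61, 0.27, 0.09, 0
lx·mx by age: 0, 0.244, 0.162, 0.09, 0
R0 = Σ lx·mx = 0.496 → 0.50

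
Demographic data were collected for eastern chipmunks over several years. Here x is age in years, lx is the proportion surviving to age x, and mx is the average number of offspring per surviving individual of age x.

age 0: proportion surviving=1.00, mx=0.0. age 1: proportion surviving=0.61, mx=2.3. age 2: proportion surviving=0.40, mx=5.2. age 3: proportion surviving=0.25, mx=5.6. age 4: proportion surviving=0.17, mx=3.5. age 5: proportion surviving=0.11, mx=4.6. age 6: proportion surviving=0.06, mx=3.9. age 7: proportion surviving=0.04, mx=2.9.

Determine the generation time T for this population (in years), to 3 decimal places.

lx·mx: 0, 1.403, 2.08, 1.4, 0.595, 0.506, 0.234, 0.116 → R0 = 6.334
x·lx·mx: 0, 1.403, 4.16, 4.2, 2.38, 2.53, 1.404, 0.812 → Σ = 16.889
T = 16.889 / 6.334 = 2.666404… → 2.666

2.666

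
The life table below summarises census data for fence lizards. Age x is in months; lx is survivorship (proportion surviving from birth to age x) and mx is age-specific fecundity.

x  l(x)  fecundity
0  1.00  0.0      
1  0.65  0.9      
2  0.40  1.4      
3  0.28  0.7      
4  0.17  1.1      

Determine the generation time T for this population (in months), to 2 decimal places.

1.99

lx·mx: 0, 0.585, 0.56, 0.196, 0.187 → R0 = 1.528
x·lx·mx: 0, 0.585, 1.12, 0.588, 0.748 → Σ = 3.041
T = 3.041 / 1.528 = 1.990183… → 1.99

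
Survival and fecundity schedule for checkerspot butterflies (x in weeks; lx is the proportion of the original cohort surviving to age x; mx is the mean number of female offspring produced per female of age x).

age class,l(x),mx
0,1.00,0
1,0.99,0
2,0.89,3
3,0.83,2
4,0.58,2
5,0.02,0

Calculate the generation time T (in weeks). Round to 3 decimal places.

2.725

lx·mx: 0, 0, 2.67, 1.66, 1.16, 0 → R0 = 5.49
x·lx·mx: 0, 0, 5.34, 4.98, 4.64, 0 → Σ = 14.96
T = 14.96 / 5.49 = 2.724954… → 2.725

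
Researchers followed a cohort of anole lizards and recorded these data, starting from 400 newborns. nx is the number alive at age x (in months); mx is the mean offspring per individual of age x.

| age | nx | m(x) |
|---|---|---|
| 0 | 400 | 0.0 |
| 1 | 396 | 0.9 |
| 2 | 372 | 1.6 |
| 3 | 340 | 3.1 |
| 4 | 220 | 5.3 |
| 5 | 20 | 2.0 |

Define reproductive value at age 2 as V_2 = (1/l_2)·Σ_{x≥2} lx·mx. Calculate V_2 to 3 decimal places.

7.675

lx = nx/n0 = nx/400: 1, 0.99, 0.93, 0.85, 0.55, 0.05
lx·mx for x ≥ 2: 1.488, 2.635, 2.915, 0.1 → sum = 7.138
V_2 = 7.138 / l_2 = 7.138 / 0.93 = 7.675269… → 7.675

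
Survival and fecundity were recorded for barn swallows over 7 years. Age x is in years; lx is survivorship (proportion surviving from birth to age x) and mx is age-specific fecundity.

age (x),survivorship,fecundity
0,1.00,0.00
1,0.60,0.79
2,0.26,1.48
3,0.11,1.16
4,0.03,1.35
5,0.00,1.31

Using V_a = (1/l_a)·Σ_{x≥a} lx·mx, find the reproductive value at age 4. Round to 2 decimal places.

lx·mx for x ≥ 4: 0.0405, 0 → sum = 0.0405
V_4 = 0.0405 / l_4 = 0.0405 / 0.03 = 1.35 → 1.35

1.35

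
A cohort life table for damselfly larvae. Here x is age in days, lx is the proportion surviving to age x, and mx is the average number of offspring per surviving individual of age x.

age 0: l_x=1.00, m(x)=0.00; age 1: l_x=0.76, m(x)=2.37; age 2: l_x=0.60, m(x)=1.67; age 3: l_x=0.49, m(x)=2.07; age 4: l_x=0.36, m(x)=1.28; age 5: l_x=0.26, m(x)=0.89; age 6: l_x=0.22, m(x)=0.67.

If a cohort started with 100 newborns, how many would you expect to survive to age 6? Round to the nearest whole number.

22

Expected survivors = N0 · l_6 = 100 × 0.22 = 22 → 22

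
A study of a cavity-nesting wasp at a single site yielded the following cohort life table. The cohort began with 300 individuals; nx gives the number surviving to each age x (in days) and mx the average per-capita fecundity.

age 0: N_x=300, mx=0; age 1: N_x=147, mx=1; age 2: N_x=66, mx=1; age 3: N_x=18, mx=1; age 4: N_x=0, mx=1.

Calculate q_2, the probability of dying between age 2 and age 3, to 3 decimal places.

0.727

lx = nx/n0 = nx/300: 1, 0.49, 0.22, 0.06, 0
q_2 = (l_2 − l_3) / l_2 = (0.22 − 0.06) / 0.22
     = 0.16 / 0.22 = 0.727273… → 0.727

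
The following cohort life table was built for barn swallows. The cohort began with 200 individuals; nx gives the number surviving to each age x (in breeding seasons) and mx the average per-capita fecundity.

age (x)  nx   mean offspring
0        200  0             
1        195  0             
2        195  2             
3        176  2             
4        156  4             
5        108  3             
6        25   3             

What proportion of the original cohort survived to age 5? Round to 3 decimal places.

l_5 = n_5/n_0 = 108/200 = 0.54 → 0.540

0.540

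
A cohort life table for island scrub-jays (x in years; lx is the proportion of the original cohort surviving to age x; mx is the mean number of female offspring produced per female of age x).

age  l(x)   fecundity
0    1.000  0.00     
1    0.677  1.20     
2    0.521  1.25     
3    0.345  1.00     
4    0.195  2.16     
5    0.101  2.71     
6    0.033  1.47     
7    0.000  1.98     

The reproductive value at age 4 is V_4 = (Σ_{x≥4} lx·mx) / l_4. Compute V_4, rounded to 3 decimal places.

lx·mx for x ≥ 4: 0.4212, 0.27371, 0.04851, 0 → sum = 0.74342
V_4 = 0.74342 / l_4 = 0.74342 / 0.195 = 3.81241… → 3.812

3.812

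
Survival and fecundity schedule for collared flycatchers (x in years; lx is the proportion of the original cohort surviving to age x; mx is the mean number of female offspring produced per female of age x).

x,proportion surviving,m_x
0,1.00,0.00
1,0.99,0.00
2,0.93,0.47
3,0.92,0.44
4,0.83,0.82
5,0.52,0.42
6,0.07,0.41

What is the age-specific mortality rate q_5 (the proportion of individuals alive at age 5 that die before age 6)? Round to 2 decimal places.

0.87

q_5 = (l_5 − l_6) / l_5 = (0.52 − 0.07) / 0.52
     = 0.45 / 0.52 = 0.865385… → 0.87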